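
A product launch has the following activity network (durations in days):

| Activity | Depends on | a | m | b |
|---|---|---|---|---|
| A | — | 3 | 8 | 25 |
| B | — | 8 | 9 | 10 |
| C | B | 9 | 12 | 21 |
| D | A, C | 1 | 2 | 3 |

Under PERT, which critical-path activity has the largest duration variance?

C

te_A = (3 + 4·8 + 25)/6 = 60/6 = 10; σ²_A = ((25−3)/6)² = 13.444
te_B = (8 + 4·9 + 10)/6 = 54/6 = 9; σ²_B = ((10−8)/6)² = 0.111
te_C = (9 + 4·12 + 21)/6 = 78/6 = 13; σ²_C = ((21−9)/6)² = 4.000
te_D = (1 + 4·2 + 3)/6 = 12/6 = 2; σ²_D = ((3−1)/6)² = 0.111

Forward pass:
ES_A = 0; EF_A = 10
ES_B = 0; EF_B = 9
ES_C = 9; EF_C = 9+13 = 22
ES_D = max(EF_A=10, EF_C=22) = 22; EF_D = 22+2 = 24
Expected project duration μ = 24 days. Critical path: B → C → D.

Variances on critical path: σ²_B=0.111, σ²_C=4.000, σ²_D=0.111.
Largest is σ²_C = 4.000.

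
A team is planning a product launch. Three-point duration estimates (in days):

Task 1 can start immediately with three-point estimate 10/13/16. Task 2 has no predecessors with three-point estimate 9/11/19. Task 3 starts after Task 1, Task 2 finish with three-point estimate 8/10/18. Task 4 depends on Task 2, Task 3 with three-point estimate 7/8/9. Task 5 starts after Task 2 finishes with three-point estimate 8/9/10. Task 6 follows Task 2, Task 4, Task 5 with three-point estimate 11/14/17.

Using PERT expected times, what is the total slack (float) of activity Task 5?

11 days

te_Task 1 = (10 + 4·13 + 16)/6 = 78/6 = 13
te_Task 2 = (9 + 4·11 + 19)/6 = 72/6 = 12
te_Task 3 = (8 + 4·10 + 18)/6 = 66/6 = 11
te_Task 4 = (7 + 4·8 + 9)/6 = 48/6 = 8
te_Task 5 = (8 + 4·9 + 10)/6 = 54/6 = 9
te_Task 6 = (11 + 4·14 + 17)/6 = 84/6 = 14

Forward pass:
ES_Task 1 = 0; EF_Task 1 = 13
ES_Task 2 = 0; EF_Task 2 = 12
ES_Task 3 = max(EF_Task 1=13, EF_Task 2=12) = 13; EF_Task 3 = 13+11 = 24
ES_Task 4 = max(EF_Task 2=12, EF_Task 3=24) = 24; EF_Task 4 = 24+8 = 32
ES_Task 5 = 12; EF_Task 5 = 12+9 = 21
ES_Task 6 = max(EF_Task 2=12, EF_Task 4=32, EF_Task 5=21) = 32; EF_Task 6 = 32+14 = 46
Expected project duration μ = 46 days. Critical path: Task 1 → Task 3 → Task 4 → Task 6.

Backward pass:
LF_Task 6 = 46; LS_Task 6 = 46−14 = 32
LF_Task 5 = LS_Task 6 = 32; LS_Task 5 = 32−9 = 23
LF_Task 4 = LS_Task 6 = 32; LS_Task 4 = 32−8 = 24
LF_Task 3 = LS_Task 4 = 24; LS_Task 3 = 24−11 = 13
LF_Task 2 = min(LS_Task 3=13, LS_Task 4=24, LS_Task 5=23, LS_Task 6=32) = 13; LS_Task 2 = 13−12 = 1
LF_Task 1 = LS_Task 3 = 13; LS_Task 1 = 13−13 = 0
Slack_Task 5 = LS_Task 5 − ES_Task 5 = 23 − 12 = 11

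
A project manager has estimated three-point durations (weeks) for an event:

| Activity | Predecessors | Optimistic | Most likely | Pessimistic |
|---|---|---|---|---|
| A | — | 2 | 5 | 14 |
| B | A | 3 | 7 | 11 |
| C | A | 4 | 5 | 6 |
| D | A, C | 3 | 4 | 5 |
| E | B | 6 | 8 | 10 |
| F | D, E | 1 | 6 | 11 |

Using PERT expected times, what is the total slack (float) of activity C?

6 weeks

te_A = (2 + 4·5 + 14)/6 = 36/6 = 6
te_B = (3 + 4·7 + 11)/6 = 42/6 = 7
te_C = (4 + 4·5 + 6)/6 = 30/6 = 5
te_D = (3 + 4·4 + 5)/6 = 24/6 = 4
te_E = (6 + 4·8 + 10)/6 = 48/6 = 8
te_F = (1 + 4·6 + 11)/6 = 36/6 = 6

Forward pass:
ES_A = 0; EF_A = 6
ES_B = 6; EF_B = 6+7 = 13
ES_C = 6; EF_C = 6+5 = 11
ES_D = max(EF_A=6, EF_C=11) = 11; EF_D = 11+4 = 15
ES_E = 13; EF_E = 13+8 = 21
ES_F = max(EF_D=15, EF_E=21) = 21; EF_F = 21+6 = 27
Expected project duration μ = 27 weeks. Critical path: A → B → E → F.

Backward pass:
LF_F = 27; LS_F = 27−6 = 21
LF_E = LS_F = 21; LS_E = 21−8 = 13
LF_D = LS_F = 21; LS_D = 21−4 = 17
LF_C = LS_D = 17; LS_C = 17−5 = 12
LF_B = LS_E = 13; LS_B = 13−7 = 6
LF_A = min(LS_B=6, LS_C=12, LS_D=17) = 6; LS_A = 6−6 = 0
Slack_C = LS_C − ES_C = 12 − 6 = 6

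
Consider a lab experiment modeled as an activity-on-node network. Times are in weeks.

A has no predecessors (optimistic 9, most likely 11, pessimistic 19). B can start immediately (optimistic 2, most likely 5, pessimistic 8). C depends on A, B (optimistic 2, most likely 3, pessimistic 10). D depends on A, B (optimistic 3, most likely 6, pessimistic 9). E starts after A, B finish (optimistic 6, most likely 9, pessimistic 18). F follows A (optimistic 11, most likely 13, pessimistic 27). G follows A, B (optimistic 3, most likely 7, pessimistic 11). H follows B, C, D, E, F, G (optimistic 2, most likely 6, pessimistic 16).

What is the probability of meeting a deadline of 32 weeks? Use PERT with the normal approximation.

0.305

te_A = (9 + 4·11 + 19)/6 = 72/6 = 12; σ²_A = ((19−9)/6)² = 2.778
te_B = (2 + 4·5 + 8)/6 = 30/6 = 5; σ²_B = ((8−2)/6)² = 1.000
te_C = (2 + 4·3 + 10)/6 = 24/6 = 4; σ²_C = ((10−2)/6)² = 1.778
te_D = (3 + 4·6 + 9)/6 = 36/6 = 6; σ²_D = ((9−3)/6)² = 1.000
te_E = (6 + 4·9 + 18)/6 = 60/6 = 10; σ²_E = ((18−6)/6)² = 4.000
te_F = (11 + 4·13 + 27)/6 = 90/6 = 15; σ²_F = ((27−11)/6)² = 7.111
te_G = (3 + 4·7 + 11)/6 = 42/6 = 7; σ²_G = ((11−3)/6)² = 1.778
te_H = (2 + 4·6 + 16)/6 = 42/6 = 7; σ²_H = ((16−2)/6)² = 5.444

Forward pass:
ES_A = 0; EF_A = 12
ES_B = 0; EF_B = 5
ES_C = max(EF_A=12, EF_B=5) = 12; EF_C = 12+4 = 16
ES_D = max(EF_A=12, EF_B=5) = 12; EF_D = 12+6 = 18
ES_E = max(EF_A=12, EF_B=5) = 12; EF_E = 12+10 = 22
ES_F = 12; EF_F = 12+15 = 27
ES_G = max(EF_A=12, EF_B=5) = 12; EF_G = 12+7 = 19
ES_H = max(EF_B=5, EF_C=16, EF_D=18, EF_E=22, EF_F=27, EF_G=19) = 27; EF_H = 27+7 = 34
Expected project duration μ = 34 weeks. Critical path: A → F → H.

Variance along critical path = 2.778 + 7.111 + 5.444 = 15.333; σ = √15.333 = 3.916 weeks.
Z = (32 − 34) / 3.916 = -0.511
P(T ≤ 32) = Φ(-0.511) ≈ 0.305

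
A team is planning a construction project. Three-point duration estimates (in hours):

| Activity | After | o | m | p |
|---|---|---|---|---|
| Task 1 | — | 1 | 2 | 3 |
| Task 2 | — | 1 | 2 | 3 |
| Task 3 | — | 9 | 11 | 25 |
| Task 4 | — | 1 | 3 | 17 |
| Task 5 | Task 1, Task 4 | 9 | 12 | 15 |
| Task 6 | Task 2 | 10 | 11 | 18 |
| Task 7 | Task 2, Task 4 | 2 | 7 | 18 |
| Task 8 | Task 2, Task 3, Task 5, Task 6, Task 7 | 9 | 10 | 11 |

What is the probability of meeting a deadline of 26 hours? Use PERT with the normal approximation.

0.364

te_Task 1 = (1 + 4·2 + 3)/6 = 12/6 = 2; σ²_Task 1 = ((3−1)/6)² = 0.111
te_Task 2 = (1 + 4·2 + 3)/6 = 12/6 = 2; σ²_Task 2 = ((3−1)/6)² = 0.111
te_Task 3 = (9 + 4·11 + 25)/6 = 78/6 = 13; σ²_Task 3 = ((25−9)/6)² = 7.111
te_Task 4 = (1 + 4·3 + 17)/6 = 30/6 = 5; σ²_Task 4 = ((17−1)/6)² = 7.111
te_Task 5 = (9 + 4·12 + 15)/6 = 72/6 = 12; σ²_Task 5 = ((15−9)/6)² = 1.000
te_Task 6 = (10 + 4·11 + 18)/6 = 72/6 = 12; σ²_Task 6 = ((18−10)/6)² = 1.778
te_Task 7 = (2 + 4·7 + 18)/6 = 48/6 = 8; σ²_Task 7 = ((18−2)/6)² = 7.111
te_Task 8 = (9 + 4·10 + 11)/6 = 60/6 = 10; σ²_Task 8 = ((11−9)/6)² = 0.111

Forward pass:
ES_Task 1 = 0; EF_Task 1 = 2
ES_Task 2 = 0; EF_Task 2 = 2
ES_Task 3 = 0; EF_Task 3 = 13
ES_Task 4 = 0; EF_Task 4 = 5
ES_Task 5 = max(EF_Task 1=2, EF_Task 4=5) = 5; EF_Task 5 = 5+12 = 17
ES_Task 6 = 2; EF_Task 6 = 2+12 = 14
ES_Task 7 = max(EF_Task 2=2, EF_Task 4=5) = 5; EF_Task 7 = 5+8 = 13
ES_Task 8 = max(EF_Task 2=2, EF_Task 3=13, EF_Task 5=17, EF_Task 6=14, EF_Task 7=13) = 17; EF_Task 8 = 17+10 = 27
Expected project duration μ = 27 hours. Critical path: Task 4 → Task 5 → Task 8.

Variance along critical path = 7.111 + 1.000 + 0.111 = 8.222; σ = √8.222 = 2.867 hours.
Z = (26 − 27) / 2.867 = -0.349
P(T ≤ 26) = Φ(-0.349) ≈ 0.364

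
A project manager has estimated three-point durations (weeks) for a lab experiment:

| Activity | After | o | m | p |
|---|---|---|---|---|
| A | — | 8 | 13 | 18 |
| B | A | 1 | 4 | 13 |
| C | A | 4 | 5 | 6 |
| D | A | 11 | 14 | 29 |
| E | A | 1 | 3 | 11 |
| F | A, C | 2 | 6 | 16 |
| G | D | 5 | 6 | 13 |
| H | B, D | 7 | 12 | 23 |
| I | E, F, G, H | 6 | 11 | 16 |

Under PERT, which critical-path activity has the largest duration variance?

D

te_A = (8 + 4·13 + 18)/6 = 78/6 = 13; σ²_A = ((18−8)/6)² = 2.778
te_B = (1 + 4·4 + 13)/6 = 30/6 = 5; σ²_B = ((13−1)/6)² = 4.000
te_C = (4 + 4·5 + 6)/6 = 30/6 = 5; σ²_C = ((6−4)/6)² = 0.111
te_D = (11 + 4·14 + 29)/6 = 96/6 = 16; σ²_D = ((29−11)/6)² = 9.000
te_E = (1 + 4·3 + 11)/6 = 24/6 = 4; σ²_E = ((11−1)/6)² = 2.778
te_F = (2 + 4·6 + 16)/6 = 42/6 = 7; σ²_F = ((16−2)/6)² = 5.444
te_G = (5 + 4·6 + 13)/6 = 42/6 = 7; σ²_G = ((13−5)/6)² = 1.778
te_H = (7 + 4·12 + 23)/6 = 78/6 = 13; σ²_H = ((23−7)/6)² = 7.111
te_I = (6 + 4·11 + 16)/6 = 66/6 = 11; σ²_I = ((16−6)/6)² = 2.778

Forward pass:
ES_A = 0; EF_A = 13
ES_B = 13; EF_B = 13+5 = 18
ES_C = 13; EF_C = 13+5 = 18
ES_D = 13; EF_D = 13+16 = 29
ES_E = 13; EF_E = 13+4 = 17
ES_F = max(EF_A=13, EF_C=18) = 18; EF_F = 18+7 = 25
ES_G = 29; EF_G = 29+7 = 36
ES_H = max(EF_B=18, EF_D=29) = 29; EF_H = 29+13 = 42
ES_I = max(EF_E=17, EF_F=25, EF_G=36, EF_H=42) = 42; EF_I = 42+11 = 53
Expected project duration μ = 53 weeks. Critical path: A → D → H → I.

Variances on critical path: σ²_A=2.778, σ²_D=9.000, σ²_H=7.111, σ²_I=2.778.
Largest is σ²_D = 9.000.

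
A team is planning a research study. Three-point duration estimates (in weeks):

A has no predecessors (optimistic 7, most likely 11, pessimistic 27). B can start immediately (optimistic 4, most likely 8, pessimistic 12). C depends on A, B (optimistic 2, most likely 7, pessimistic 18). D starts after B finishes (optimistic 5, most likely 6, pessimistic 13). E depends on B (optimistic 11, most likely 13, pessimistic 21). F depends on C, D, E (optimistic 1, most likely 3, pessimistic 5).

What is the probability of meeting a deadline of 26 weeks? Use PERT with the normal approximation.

te_A = (7 + 4·11 + 27)/6 = 78/6 = 13; σ²_A = ((27−7)/6)² = 11.111
te_B = (4 + 4·8 + 12)/6 = 48/6 = 8; σ²_B = ((12−4)/6)² = 1.778
te_C = (2 + 4·7 + 18)/6 = 48/6 = 8; σ²_C = ((18−2)/6)² = 7.111
te_D = (5 + 4·6 + 13)/6 = 42/6 = 7; σ²_D = ((13−5)/6)² = 1.778
te_E = (11 + 4·13 + 21)/6 = 84/6 = 14; σ²_E = ((21−11)/6)² = 2.778
te_F = (1 + 4·3 + 5)/6 = 18/6 = 3; σ²_F = ((5−1)/6)² = 0.444

Forward pass:
ES_A = 0; EF_A = 13
ES_B = 0; EF_B = 8
ES_C = max(EF_A=13, EF_B=8) = 13; EF_C = 13+8 = 21
ES_D = 8; EF_D = 8+7 = 15
ES_E = 8; EF_E = 8+14 = 22
ES_F = max(EF_C=21, EF_D=15, EF_E=22) = 22; EF_F = 22+3 = 25
Expected project duration μ = 25 weeks. Critical path: B → E → F.

Variance along critical path = 1.778 + 2.778 + 0.444 = 5.000; σ = √5.000 = 2.236 weeks.
Z = (26 − 25) / 2.236 = 0.447
P(T ≤ 26) = Φ(0.447) ≈ 0.673

0.673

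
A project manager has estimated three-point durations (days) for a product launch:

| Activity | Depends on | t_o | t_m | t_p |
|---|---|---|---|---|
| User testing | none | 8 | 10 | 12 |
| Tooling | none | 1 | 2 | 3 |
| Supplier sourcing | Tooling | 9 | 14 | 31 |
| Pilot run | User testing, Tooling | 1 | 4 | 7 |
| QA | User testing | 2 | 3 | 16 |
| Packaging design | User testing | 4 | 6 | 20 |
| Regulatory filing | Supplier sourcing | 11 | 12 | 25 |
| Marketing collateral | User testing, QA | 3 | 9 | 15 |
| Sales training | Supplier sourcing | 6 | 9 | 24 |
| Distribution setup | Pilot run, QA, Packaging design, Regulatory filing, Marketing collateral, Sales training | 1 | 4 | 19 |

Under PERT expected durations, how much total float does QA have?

8 days

te_User testing = (8 + 4·10 + 12)/6 = 60/6 = 10
te_Tooling = (1 + 4·2 + 3)/6 = 12/6 = 2
te_Supplier sourcing = (9 + 4·14 + 31)/6 = 96/6 = 16
te_Pilot run = (1 + 4·4 + 7)/6 = 24/6 = 4
te_QA = (2 + 4·3 + 16)/6 = 30/6 = 5
te_Packaging design = (4 + 4·6 + 20)/6 = 48/6 = 8
te_Regulatory filing = (11 + 4·12 + 25)/6 = 84/6 = 14
te_Marketing collateral = (3 + 4·9 + 15)/6 = 54/6 = 9
te_Sales training = (6 + 4·9 + 24)/6 = 66/6 = 11
te_Distribution setup = (1 + 4·4 + 19)/6 = 36/6 = 6

Forward pass:
ES_User testing = 0; EF_User testing = 10
ES_Tooling = 0; EF_Tooling = 2
ES_Supplier sourcing = 2; EF_Supplier sourcing = 2+16 = 18
ES_Pilot run = max(EF_User testing=10, EF_Tooling=2) = 10; EF_Pilot run = 10+4 = 14
ES_QA = 10; EF_QA = 10+5 = 15
ES_Packaging design = 10; EF_Packaging design = 10+8 = 18
ES_Regulatory filing = 18; EF_Regulatory filing = 18+14 = 32
ES_Marketing collateral = max(EF_User testing=10, EF_QA=15) = 15; EF_Marketing collateral = 15+9 = 24
ES_Sales training = 18; EF_Sales training = 18+11 = 29
ES_Distribution setup = max(EF_Pilot run=14, EF_QA=15, EF_Packaging design=18, EF_Regulatory filing=32, EF_Marketing collateral=24, EF_Sales training=29) = 32; EF_Distribution setup = 32+6 = 38
Expected project duration μ = 38 days. Critical path: Tooling → Supplier sourcing → Regulatory filing → Distribution setup.

Backward pass:
LF_Distribution setup = 38; LS_Distribution setup = 38−6 = 32
LF_Sales training = LS_Distribution setup = 32; LS_Sales training = 32−11 = 21
LF_Marketing collateral = LS_Distribution setup = 32; LS_Marketing collateral = 32−9 = 23
LF_Regulatory filing = LS_Distribution setup = 32; LS_Regulatory filing = 32−14 = 18
LF_Packaging design = LS_Distribution setup = 32; LS_Packaging design = 32−8 = 24
LF_QA = min(LS_Marketing collateral=23, LS_Distribution setup=32) = 23; LS_QA = 23−5 = 18
LF_Pilot run = LS_Distribution setup = 32; LS_Pilot run = 32−4 = 28
LF_Supplier sourcing = min(LS_Regulatory filing=18, LS_Sales training=21) = 18; LS_Supplier sourcing = 18−16 = 2
LF_Tooling = min(LS_Supplier sourcing=2, LS_Pilot run=28) = 2; LS_Tooling = 2−2 = 0
LF_User testing = min(LS_Pilot run=28, LS_QA=18, LS_Packaging design=24, LS_Marketing collateral=23) = 18; LS_User testing = 18−10 = 8
Slack_QA = LS_QA − ES_QA = 18 − 10 = 8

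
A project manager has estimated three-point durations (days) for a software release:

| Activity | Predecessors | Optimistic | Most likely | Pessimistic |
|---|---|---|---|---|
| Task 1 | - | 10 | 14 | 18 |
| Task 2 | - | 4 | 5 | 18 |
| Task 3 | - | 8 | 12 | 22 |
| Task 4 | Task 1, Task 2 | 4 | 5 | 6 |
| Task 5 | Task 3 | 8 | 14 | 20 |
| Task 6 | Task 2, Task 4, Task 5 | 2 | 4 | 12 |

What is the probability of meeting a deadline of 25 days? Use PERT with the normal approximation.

0.023

te_Task 1 = (10 + 4·14 + 18)/6 = 84/6 = 14; σ²_Task 1 = ((18−10)/6)² = 1.778
te_Task 2 = (4 + 4·5 + 18)/6 = 42/6 = 7; σ²_Task 2 = ((18−4)/6)² = 5.444
te_Task 3 = (8 + 4·12 + 22)/6 = 78/6 = 13; σ²_Task 3 = ((22−8)/6)² = 5.444
te_Task 4 = (4 + 4·5 + 6)/6 = 30/6 = 5; σ²_Task 4 = ((6−4)/6)² = 0.111
te_Task 5 = (8 + 4·14 + 20)/6 = 84/6 = 14; σ²_Task 5 = ((20−8)/6)² = 4.000
te_Task 6 = (2 + 4·4 + 12)/6 = 30/6 = 5; σ²_Task 6 = ((12−2)/6)² = 2.778

Forward pass:
ES_Task 1 = 0; EF_Task 1 = 14
ES_Task 2 = 0; EF_Task 2 = 7
ES_Task 3 = 0; EF_Task 3 = 13
ES_Task 4 = max(EF_Task 1=14, EF_Task 2=7) = 14; EF_Task 4 = 14+5 = 19
ES_Task 5 = 13; EF_Task 5 = 13+14 = 27
ES_Task 6 = max(EF_Task 2=7, EF_Task 4=19, EF_Task 5=27) = 27; EF_Task 6 = 27+5 = 32
Expected project duration μ = 32 days. Critical path: Task 3 → Task 5 → Task 6.

Variance along critical path = 5.444 + 4.000 + 2.778 = 12.222; σ = √12.222 = 3.496 days.
Z = (25 − 32) / 3.496 = -2.002
P(T ≤ 25) = Φ(-2.002) ≈ 0.023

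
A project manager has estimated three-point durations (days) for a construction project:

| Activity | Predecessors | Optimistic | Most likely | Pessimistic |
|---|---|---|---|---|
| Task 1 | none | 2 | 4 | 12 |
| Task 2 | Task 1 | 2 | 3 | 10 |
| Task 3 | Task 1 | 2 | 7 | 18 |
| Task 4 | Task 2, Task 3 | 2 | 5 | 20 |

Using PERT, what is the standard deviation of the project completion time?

te_Task 1 = (2 + 4·4 + 12)/6 = 30/6 = 5; σ²_Task 1 = ((12−2)/6)² = 2.778
te_Task 2 = (2 + 4·3 + 10)/6 = 24/6 = 4; σ²_Task 2 = ((10−2)/6)² = 1.778
te_Task 3 = (2 + 4·7 + 18)/6 = 48/6 = 8; σ²_Task 3 = ((18−2)/6)² = 7.111
te_Task 4 = (2 + 4·5 + 20)/6 = 42/6 = 7; σ²_Task 4 = ((20−2)/6)² = 9.000

Forward pass:
ES_Task 1 = 0; EF_Task 1 = 5
ES_Task 2 = 5; EF_Task 2 = 5+4 = 9
ES_Task 3 = 5; EF_Task 3 = 5+8 = 13
ES_Task 4 = max(EF_Task 2=9, EF_Task 3=13) = 13; EF_Task 4 = 13+7 = 20
Expected project duration μ = 20 days. Critical path: Task 1 → Task 3 → Task 4.

Variance along critical path = 2.778 + 7.111 + 9.000 = 18.889
σ = √18.889 = 4.346 days

4.35 days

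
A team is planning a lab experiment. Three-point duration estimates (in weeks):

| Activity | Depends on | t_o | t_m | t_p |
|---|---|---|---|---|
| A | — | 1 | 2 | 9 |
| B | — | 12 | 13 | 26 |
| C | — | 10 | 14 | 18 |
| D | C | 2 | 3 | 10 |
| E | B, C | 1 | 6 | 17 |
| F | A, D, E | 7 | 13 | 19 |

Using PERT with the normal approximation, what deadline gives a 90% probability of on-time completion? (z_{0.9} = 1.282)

te_A = (1 + 4·2 + 9)/6 = 18/6 = 3; σ²_A = ((9−1)/6)² = 1.778
te_B = (12 + 4·13 + 26)/6 = 90/6 = 15; σ²_B = ((26−12)/6)² = 5.444
te_C = (10 + 4·14 + 18)/6 = 84/6 = 14; σ²_C = ((18−10)/6)² = 1.778
te_D = (2 + 4·3 + 10)/6 = 24/6 = 4; σ²_D = ((10−2)/6)² = 1.778
te_E = (1 + 4·6 + 17)/6 = 42/6 = 7; σ²_E = ((17−1)/6)² = 7.111
te_F = (7 + 4·13 + 19)/6 = 78/6 = 13; σ²_F = ((19−7)/6)² = 4.000

Forward pass:
ES_A = 0; EF_A = 3
ES_B = 0; EF_B = 15
ES_C = 0; EF_C = 14
ES_D = 14; EF_D = 14+4 = 18
ES_E = max(EF_B=15, EF_C=14) = 15; EF_E = 15+7 = 22
ES_F = max(EF_A=3, EF_D=18, EF_E=22) = 22; EF_F = 22+13 = 35
Expected project duration μ = 35 weeks. Critical path: B → E → F.

Variance along critical path = 5.444 + 7.111 + 4.000 = 16.556; σ = 4.069 weeks.
D = μ + z·σ = 35 + 1.282·4.069 = 40.2 weeks

40.2 weeks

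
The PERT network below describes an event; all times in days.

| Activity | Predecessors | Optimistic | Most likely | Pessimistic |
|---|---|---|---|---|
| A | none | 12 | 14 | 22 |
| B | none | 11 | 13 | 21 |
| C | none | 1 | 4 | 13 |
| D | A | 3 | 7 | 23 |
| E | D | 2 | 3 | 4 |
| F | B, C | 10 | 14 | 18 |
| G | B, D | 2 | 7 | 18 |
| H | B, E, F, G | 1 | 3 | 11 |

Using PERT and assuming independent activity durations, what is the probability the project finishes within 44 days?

0.950

te_A = (12 + 4·14 + 22)/6 = 90/6 = 15; σ²_A = ((22−12)/6)² = 2.778
te_B = (11 + 4·13 + 21)/6 = 84/6 = 14; σ²_B = ((21−11)/6)² = 2.778
te_C = (1 + 4·4 + 13)/6 = 30/6 = 5; σ²_C = ((13−1)/6)² = 4.000
te_D = (3 + 4·7 + 23)/6 = 54/6 = 9; σ²_D = ((23−3)/6)² = 11.111
te_E = (2 + 4·3 + 4)/6 = 18/6 = 3; σ²_E = ((4−2)/6)² = 0.111
te_F = (10 + 4·14 + 18)/6 = 84/6 = 14; σ²_F = ((18−10)/6)² = 1.778
te_G = (2 + 4·7 + 18)/6 = 48/6 = 8; σ²_G = ((18−2)/6)² = 7.111
te_H = (1 + 4·3 + 11)/6 = 24/6 = 4; σ²_H = ((11−1)/6)² = 2.778

Forward pass:
ES_A = 0; EF_A = 15
ES_B = 0; EF_B = 14
ES_C = 0; EF_C = 5
ES_D = 15; EF_D = 15+9 = 24
ES_E = 24; EF_E = 24+3 = 27
ES_F = max(EF_B=14, EF_C=5) = 14; EF_F = 14+14 = 28
ES_G = max(EF_B=14, EF_D=24) = 24; EF_G = 24+8 = 32
ES_H = max(EF_B=14, EF_E=27, EF_F=28, EF_G=32) = 32; EF_H = 32+4 = 36
Expected project duration μ = 36 days. Critical path: A → D → G → H.

Variance along critical path = 2.778 + 11.111 + 7.111 + 2.778 = 23.778; σ = √23.778 = 4.876 days.
Z = (44 − 36) / 4.876 = 1.641
P(T ≤ 44) = Φ(1.641) ≈ 0.950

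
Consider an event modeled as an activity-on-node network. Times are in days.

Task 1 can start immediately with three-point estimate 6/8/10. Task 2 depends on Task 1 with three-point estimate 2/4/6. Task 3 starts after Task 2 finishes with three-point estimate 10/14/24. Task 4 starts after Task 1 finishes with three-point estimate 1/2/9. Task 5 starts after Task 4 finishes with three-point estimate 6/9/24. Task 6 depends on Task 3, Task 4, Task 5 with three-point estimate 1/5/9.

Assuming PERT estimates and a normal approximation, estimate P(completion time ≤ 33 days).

te_Task 1 = (6 + 4·8 + 10)/6 = 48/6 = 8; σ²_Task 1 = ((10−6)/6)² = 0.444
te_Task 2 = (2 + 4·4 + 6)/6 = 24/6 = 4; σ²_Task 2 = ((6−2)/6)² = 0.444
te_Task 3 = (10 + 4·14 + 24)/6 = 90/6 = 15; σ²_Task 3 = ((24−10)/6)² = 5.444
te_Task 4 = (1 + 4·2 + 9)/6 = 18/6 = 3; σ²_Task 4 = ((9−1)/6)² = 1.778
te_Task 5 = (6 + 4·9 + 24)/6 = 66/6 = 11; σ²_Task 5 = ((24−6)/6)² = 9.000
te_Task 6 = (1 + 4·5 + 9)/6 = 30/6 = 5; σ²_Task 6 = ((9−1)/6)² = 1.778

Forward pass:
ES_Task 1 = 0; EF_Task 1 = 8
ES_Task 2 = 8; EF_Task 2 = 8+4 = 12
ES_Task 3 = 12; EF_Task 3 = 12+15 = 27
ES_Task 4 = 8; EF_Task 4 = 8+3 = 11
ES_Task 5 = 11; EF_Task 5 = 11+11 = 22
ES_Task 6 = max(EF_Task 3=27, EF_Task 4=11, EF_Task 5=22) = 27; EF_Task 6 = 27+5 = 32
Expected project duration μ = 32 days. Critical path: Task 1 → Task 2 → Task 3 → Task 6.

Variance along critical path = 0.444 + 0.444 + 5.444 + 1.778 = 8.111; σ = √8.111 = 2.848 days.
Z = (33 − 32) / 2.848 = 0.351
P(T ≤ 33) = Φ(0.351) ≈ 0.637

0.637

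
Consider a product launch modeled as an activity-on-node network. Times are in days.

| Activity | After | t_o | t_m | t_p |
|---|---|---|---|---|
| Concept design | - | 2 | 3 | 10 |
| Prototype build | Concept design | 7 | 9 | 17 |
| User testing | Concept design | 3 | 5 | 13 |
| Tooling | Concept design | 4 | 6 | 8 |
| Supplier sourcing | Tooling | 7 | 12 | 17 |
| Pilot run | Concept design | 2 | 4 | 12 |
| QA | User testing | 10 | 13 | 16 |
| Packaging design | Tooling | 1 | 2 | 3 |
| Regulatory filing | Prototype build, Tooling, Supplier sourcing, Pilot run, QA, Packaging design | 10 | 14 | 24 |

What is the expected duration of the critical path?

38 days

te_Concept design = (2 + 4·3 + 10)/6 = 24/6 = 4
te_Prototype build = (7 + 4·9 + 17)/6 = 60/6 = 10
te_User testing = (3 + 4·5 + 13)/6 = 36/6 = 6
te_Tooling = (4 + 4·6 + 8)/6 = 36/6 = 6
te_Supplier sourcing = (7 + 4·12 + 17)/6 = 72/6 = 12
te_Pilot run = (2 + 4·4 + 12)/6 = 30/6 = 5
te_QA = (10 + 4·13 + 16)/6 = 78/6 = 13
te_Packaging design = (1 + 4·2 + 3)/6 = 12/6 = 2
te_Regulatory filing = (10 + 4·14 + 24)/6 = 90/6 = 15

Forward pass:
ES_Concept design = 0; EF_Concept design = 4
ES_Prototype build = 4; EF_Prototype build = 4+10 = 14
ES_User testing = 4; EF_User testing = 4+6 = 10
ES_Tooling = 4; EF_Tooling = 4+6 = 10
ES_Supplier sourcing = 10; EF_Supplier sourcing = 10+12 = 22
ES_Pilot run = 4; EF_Pilot run = 4+5 = 9
ES_QA = 10; EF_QA = 10+13 = 23
ES_Packaging design = 10; EF_Packaging design = 10+2 = 12
ES_Regulatory filing = max(EF_Prototype build=14, EF_Tooling=10, EF_Supplier sourcing=22, EF_Pilot run=9, EF_QA=23, EF_Packaging design=12) = 23; EF_Regulatory filing = 23+15 = 38
Expected project duration μ = 38 days. Critical path: Concept design → User testing → QA → Regulatory filing.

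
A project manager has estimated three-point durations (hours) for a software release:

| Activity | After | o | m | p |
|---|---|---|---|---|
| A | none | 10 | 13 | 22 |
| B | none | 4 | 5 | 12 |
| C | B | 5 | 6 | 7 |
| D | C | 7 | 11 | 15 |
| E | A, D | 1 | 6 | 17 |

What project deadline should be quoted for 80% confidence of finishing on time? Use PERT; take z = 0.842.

32.8 hours

te_A = (10 + 4·13 + 22)/6 = 84/6 = 14; σ²_A = ((22−10)/6)² = 4.000
te_B = (4 + 4·5 + 12)/6 = 36/6 = 6; σ²_B = ((12−4)/6)² = 1.778
te_C = (5 + 4·6 + 7)/6 = 36/6 = 6; σ²_C = ((7−5)/6)² = 0.111
te_D = (7 + 4·11 + 15)/6 = 66/6 = 11; σ²_D = ((15−7)/6)² = 1.778
te_E = (1 + 4·6 + 17)/6 = 42/6 = 7; σ²_E = ((17−1)/6)² = 7.111

Forward pass:
ES_A = 0; EF_A = 14
ES_B = 0; EF_B = 6
ES_C = 6; EF_C = 6+6 = 12
ES_D = 12; EF_D = 12+11 = 23
ES_E = max(EF_A=14, EF_D=23) = 23; EF_E = 23+7 = 30
Expected project duration μ = 30 hours. Critical path: B → C → D → E.

Variance along critical path = 1.778 + 0.111 + 1.778 + 7.111 = 10.778; σ = 3.283 hours.
D = μ + z·σ = 30 + 0.842·3.283 = 32.8 hours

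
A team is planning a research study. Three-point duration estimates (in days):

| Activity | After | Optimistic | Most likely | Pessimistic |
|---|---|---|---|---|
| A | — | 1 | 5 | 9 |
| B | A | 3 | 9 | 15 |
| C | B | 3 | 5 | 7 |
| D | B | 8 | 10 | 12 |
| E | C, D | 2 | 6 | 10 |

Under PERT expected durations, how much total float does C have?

te_A = (1 + 4·5 + 9)/6 = 30/6 = 5
te_B = (3 + 4·9 + 15)/6 = 54/6 = 9
te_C = (3 + 4·5 + 7)/6 = 30/6 = 5
te_D = (8 + 4·10 + 12)/6 = 60/6 = 10
te_E = (2 + 4·6 + 10)/6 = 36/6 = 6

Forward pass:
ES_A = 0; EF_A = 5
ES_B = 5; EF_B = 5+9 = 14
ES_C = 14; EF_C = 14+5 = 19
ES_D = 14; EF_D = 14+10 = 24
ES_E = max(EF_C=19, EF_D=24) = 24; EF_E = 24+6 = 30
Expected project duration μ = 30 days. Critical path: A → B → D → E.

Backward pass:
LF_E = 30; LS_E = 30−6 = 24
LF_D = LS_E = 24; LS_D = 24−10 = 14
LF_C = LS_E = 24; LS_C = 24−5 = 19
LF_B = min(LS_C=19, LS_D=14) = 14; LS_B = 14−9 = 5
LF_A = LS_B = 5; LS_A = 5−5 = 0
Slack_C = LS_C − ES_C = 19 − 14 = 5

5 days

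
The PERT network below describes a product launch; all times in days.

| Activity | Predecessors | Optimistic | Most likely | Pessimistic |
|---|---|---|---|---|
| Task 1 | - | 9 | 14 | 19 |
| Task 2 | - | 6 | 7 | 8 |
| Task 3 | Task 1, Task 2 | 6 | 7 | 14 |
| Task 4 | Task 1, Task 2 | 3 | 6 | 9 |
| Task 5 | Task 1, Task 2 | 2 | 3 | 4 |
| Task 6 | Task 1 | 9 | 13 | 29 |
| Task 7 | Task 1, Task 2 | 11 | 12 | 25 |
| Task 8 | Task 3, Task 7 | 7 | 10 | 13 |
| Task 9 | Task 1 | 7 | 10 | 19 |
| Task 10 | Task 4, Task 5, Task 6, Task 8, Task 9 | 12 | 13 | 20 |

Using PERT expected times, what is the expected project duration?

52 days

te_Task 1 = (9 + 4·14 + 19)/6 = 84/6 = 14
te_Task 2 = (6 + 4·7 + 8)/6 = 42/6 = 7
te_Task 3 = (6 + 4·7 + 14)/6 = 48/6 = 8
te_Task 4 = (3 + 4·6 + 9)/6 = 36/6 = 6
te_Task 5 = (2 + 4·3 + 4)/6 = 18/6 = 3
te_Task 6 = (9 + 4·13 + 29)/6 = 90/6 = 15
te_Task 7 = (11 + 4·12 + 25)/6 = 84/6 = 14
te_Task 8 = (7 + 4·10 + 13)/6 = 60/6 = 10
te_Task 9 = (7 + 4·10 + 19)/6 = 66/6 = 11
te_Task 10 = (12 + 4·13 + 20)/6 = 84/6 = 14

Forward pass:
ES_Task 1 = 0; EF_Task 1 = 14
ES_Task 2 = 0; EF_Task 2 = 7
ES_Task 3 = max(EF_Task 1=14, EF_Task 2=7) = 14; EF_Task 3 = 14+8 = 22
ES_Task 4 = max(EF_Task 1=14, EF_Task 2=7) = 14; EF_Task 4 = 14+6 = 20
ES_Task 5 = max(EF_Task 1=14, EF_Task 2=7) = 14; EF_Task 5 = 14+3 = 17
ES_Task 6 = 14; EF_Task 6 = 14+15 = 29
ES_Task 7 = max(EF_Task 1=14, EF_Task 2=7) = 14; EF_Task 7 = 14+14 = 28
ES_Task 8 = max(EF_Task 3=22, EF_Task 7=28) = 28; EF_Task 8 = 28+10 = 38
ES_Task 9 = 14; EF_Task 9 = 14+11 = 25
ES_Task 10 = max(EF_Task 4=20, EF_Task 5=17, EF_Task 6=29, EF_Task 8=38, EF_Task 9=25) = 38; EF_Task 10 = 38+14 = 52
Expected project duration μ = 52 days. Critical path: Task 1 → Task 7 → Task 8 → Task 10.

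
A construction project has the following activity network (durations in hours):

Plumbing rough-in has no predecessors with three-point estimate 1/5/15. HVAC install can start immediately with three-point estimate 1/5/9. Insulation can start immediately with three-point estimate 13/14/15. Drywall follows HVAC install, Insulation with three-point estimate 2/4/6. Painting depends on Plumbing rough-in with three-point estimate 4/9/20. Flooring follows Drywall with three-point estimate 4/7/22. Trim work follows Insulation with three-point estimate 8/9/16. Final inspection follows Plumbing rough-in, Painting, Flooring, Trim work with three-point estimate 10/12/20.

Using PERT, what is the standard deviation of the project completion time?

3.51 hours

te_Plumbing rough-in = (1 + 4·5 + 15)/6 = 36/6 = 6; σ²_Plumbing rough-in = ((15−1)/6)² = 5.444
te_HVAC install = (1 + 4·5 + 9)/6 = 30/6 = 5; σ²_HVAC install = ((9−1)/6)² = 1.778
te_Insulation = (13 + 4·14 + 15)/6 = 84/6 = 14; σ²_Insulation = ((15−13)/6)² = 0.111
te_Drywall = (2 + 4·4 + 6)/6 = 24/6 = 4; σ²_Drywall = ((6−2)/6)² = 0.444
te_Painting = (4 + 4·9 + 20)/6 = 60/6 = 10; σ²_Painting = ((20−4)/6)² = 7.111
te_Flooring = (4 + 4·7 + 22)/6 = 54/6 = 9; σ²_Flooring = ((22−4)/6)² = 9.000
te_Trim work = (8 + 4·9 + 16)/6 = 60/6 = 10; σ²_Trim work = ((16−8)/6)² = 1.778
te_Final inspection = (10 + 4·12 + 20)/6 = 78/6 = 13; σ²_Final inspection = ((20−10)/6)² = 2.778

Forward pass:
ES_Plumbing rough-in = 0; EF_Plumbing rough-in = 6
ES_HVAC install = 0; EF_HVAC install = 5
ES_Insulation = 0; EF_Insulation = 14
ES_Drywall = max(EF_HVAC install=5, EF_Insulation=14) = 14; EF_Drywall = 14+4 = 18
ES_Painting = 6; EF_Painting = 6+10 = 16
ES_Flooring = 18; EF_Flooring = 18+9 = 27
ES_Trim work = 14; EF_Trim work = 14+10 = 24
ES_Final inspection = max(EF_Plumbing rough-in=6, EF_Painting=16, EF_Flooring=27, EF_Trim work=24) = 27; EF_Final inspection = 27+13 = 40
Expected project duration μ = 40 hours. Critical path: Insulation → Drywall → Flooring → Final inspection.

Variance along critical path = 0.111 + 0.444 + 9.000 + 2.778 = 12.333
σ = √12.333 = 3.512 hours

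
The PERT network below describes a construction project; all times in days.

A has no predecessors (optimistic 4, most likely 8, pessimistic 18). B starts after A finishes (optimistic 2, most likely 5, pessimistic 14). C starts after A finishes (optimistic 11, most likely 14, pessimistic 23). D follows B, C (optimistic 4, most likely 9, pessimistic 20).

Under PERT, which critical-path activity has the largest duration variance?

D

te_A = (4 + 4·8 + 18)/6 = 54/6 = 9; σ²_A = ((18−4)/6)² = 5.444
te_B = (2 + 4·5 + 14)/6 = 36/6 = 6; σ²_B = ((14−2)/6)² = 4.000
te_C = (11 + 4·14 + 23)/6 = 90/6 = 15; σ²_C = ((23−11)/6)² = 4.000
te_D = (4 + 4·9 + 20)/6 = 60/6 = 10; σ²_D = ((20−4)/6)² = 7.111

Forward pass:
ES_A = 0; EF_A = 9
ES_B = 9; EF_B = 9+6 = 15
ES_C = 9; EF_C = 9+15 = 24
ES_D = max(EF_B=15, EF_C=24) = 24; EF_D = 24+10 = 34
Expected project duration μ = 34 days. Critical path: A → C → D.

Variances on critical path: σ²_A=5.444, σ²_C=4.000, σ²_D=7.111.
Largest is σ²_D = 7.111.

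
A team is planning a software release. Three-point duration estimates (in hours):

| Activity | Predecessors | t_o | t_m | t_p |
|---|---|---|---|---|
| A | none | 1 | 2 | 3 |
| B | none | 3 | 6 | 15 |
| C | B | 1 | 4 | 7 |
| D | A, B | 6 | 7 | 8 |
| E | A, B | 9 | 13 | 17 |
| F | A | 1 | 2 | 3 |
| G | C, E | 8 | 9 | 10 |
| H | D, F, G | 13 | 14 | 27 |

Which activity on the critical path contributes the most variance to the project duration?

te_A = (1 + 4·2 + 3)/6 = 12/6 = 2; σ²_A = ((3−1)/6)² = 0.111
te_B = (3 + 4·6 + 15)/6 = 42/6 = 7; σ²_B = ((15−3)/6)² = 4.000
te_C = (1 + 4·4 + 7)/6 = 24/6 = 4; σ²_C = ((7−1)/6)² = 1.000
te_D = (6 + 4·7 + 8)/6 = 42/6 = 7; σ²_D = ((8−6)/6)² = 0.111
te_E = (9 + 4·13 + 17)/6 = 78/6 = 13; σ²_E = ((17−9)/6)² = 1.778
te_F = (1 + 4·2 + 3)/6 = 12/6 = 2; σ²_F = ((3−1)/6)² = 0.111
te_G = (8 + 4·9 + 10)/6 = 54/6 = 9; σ²_G = ((10−8)/6)² = 0.111
te_H = (13 + 4·14 + 27)/6 = 96/6 = 16; σ²_H = ((27−13)/6)² = 5.444

Forward pass:
ES_A = 0; EF_A = 2
ES_B = 0; EF_B = 7
ES_C = 7; EF_C = 7+4 = 11
ES_D = max(EF_A=2, EF_B=7) = 7; EF_D = 7+7 = 14
ES_E = max(EF_A=2, EF_B=7) = 7; EF_E = 7+13 = 20
ES_F = 2; EF_F = 2+2 = 4
ES_G = max(EF_C=11, EF_E=20) = 20; EF_G = 20+9 = 29
ES_H = max(EF_D=14, EF_F=4, EF_G=29) = 29; EF_H = 29+16 = 45
Expected project duration μ = 45 hours. Critical path: B → E → G → H.

Variances on critical path: σ²_B=4.000, σ²_E=1.778, σ²_G=0.111, σ²_H=5.444.
Largest is σ²_H = 5.444.

H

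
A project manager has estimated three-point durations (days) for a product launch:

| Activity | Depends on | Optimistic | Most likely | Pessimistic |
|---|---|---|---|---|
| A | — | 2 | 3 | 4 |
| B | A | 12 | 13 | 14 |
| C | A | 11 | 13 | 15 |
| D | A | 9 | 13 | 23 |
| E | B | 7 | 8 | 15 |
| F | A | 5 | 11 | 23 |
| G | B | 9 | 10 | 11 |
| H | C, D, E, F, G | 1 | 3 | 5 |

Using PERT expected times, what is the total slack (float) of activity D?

9 days

te_A = (2 + 4·3 + 4)/6 = 18/6 = 3
te_B = (12 + 4·13 + 14)/6 = 78/6 = 13
te_C = (11 + 4·13 + 15)/6 = 78/6 = 13
te_D = (9 + 4·13 + 23)/6 = 84/6 = 14
te_E = (7 + 4·8 + 15)/6 = 54/6 = 9
te_F = (5 + 4·11 + 23)/6 = 72/6 = 12
te_G = (9 + 4·10 + 11)/6 = 60/6 = 10
te_H = (1 + 4·3 + 5)/6 = 18/6 = 3

Forward pass:
ES_A = 0; EF_A = 3
ES_B = 3; EF_B = 3+13 = 16
ES_C = 3; EF_C = 3+13 = 16
ES_D = 3; EF_D = 3+14 = 17
ES_E = 16; EF_E = 16+9 = 25
ES_F = 3; EF_F = 3+12 = 15
ES_G = 16; EF_G = 16+10 = 26
ES_H = max(EF_C=16, EF_D=17, EF_E=25, EF_F=15, EF_G=26) = 26; EF_H = 26+3 = 29
Expected project duration μ = 29 days. Critical path: A → B → G → H.

Backward pass:
LF_H = 29; LS_H = 29−3 = 26
LF_G = LS_H = 26; LS_G = 26−10 = 16
LF_F = LS_H = 26; LS_F = 26−12 = 14
LF_E = LS_H = 26; LS_E = 26−9 = 17
LF_D = LS_H = 26; LS_D = 26−14 = 12
LF_C = LS_H = 26; LS_C = 26−13 = 13
LF_B = min(LS_E=17, LS_G=16) = 16; LS_B = 16−13 = 3
LF_A = min(LS_B=3, LS_C=13, LS_D=12, LS_F=14) = 3; LS_A = 3−3 = 0
Slack_D = LS_D − ES_D = 12 − 3 = 9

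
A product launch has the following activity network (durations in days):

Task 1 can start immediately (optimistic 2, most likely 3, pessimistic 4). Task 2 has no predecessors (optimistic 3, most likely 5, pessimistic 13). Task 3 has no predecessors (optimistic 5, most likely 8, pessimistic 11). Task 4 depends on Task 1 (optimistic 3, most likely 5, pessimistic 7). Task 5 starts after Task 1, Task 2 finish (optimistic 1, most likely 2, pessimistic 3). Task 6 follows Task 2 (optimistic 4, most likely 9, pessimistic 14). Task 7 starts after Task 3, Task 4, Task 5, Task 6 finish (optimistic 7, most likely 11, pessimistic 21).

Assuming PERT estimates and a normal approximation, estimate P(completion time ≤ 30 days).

te_Task 1 = (2 + 4·3 + 4)/6 = 18/6 = 3; σ²_Task 1 = ((4−2)/6)² = 0.111
te_Task 2 = (3 + 4·5 + 13)/6 = 36/6 = 6; σ²_Task 2 = ((13−3)/6)² = 2.778
te_Task 3 = (5 + 4·8 + 11)/6 = 48/6 = 8; σ²_Task 3 = ((11−5)/6)² = 1.000
te_Task 4 = (3 + 4·5 + 7)/6 = 30/6 = 5; σ²_Task 4 = ((7−3)/6)² = 0.444
te_Task 5 = (1 + 4·2 + 3)/6 = 12/6 = 2; σ²_Task 5 = ((3−1)/6)² = 0.111
te_Task 6 = (4 + 4·9 + 14)/6 = 54/6 = 9; σ²_Task 6 = ((14−4)/6)² = 2.778
te_Task 7 = (7 + 4·11 + 21)/6 = 72/6 = 12; σ²_Task 7 = ((21−7)/6)² = 5.444

Forward pass:
ES_Task 1 = 0; EF_Task 1 = 3
ES_Task 2 = 0; EF_Task 2 = 6
ES_Task 3 = 0; EF_Task 3 = 8
ES_Task 4 = 3; EF_Task 4 = 3+5 = 8
ES_Task 5 = max(EF_Task 1=3, EF_Task 2=6) = 6; EF_Task 5 = 6+2 = 8
ES_Task 6 = 6; EF_Task 6 = 6+9 = 15
ES_Task 7 = max(EF_Task 3=8, EF_Task 4=8, EF_Task 5=8, EF_Task 6=15) = 15; EF_Task 7 = 15+12 = 27
Expected project duration μ = 27 days. Critical path: Task 2 → Task 6 → Task 7.

Variance along critical path = 2.778 + 2.778 + 5.444 = 11.000; σ = √11.000 = 3.317 days.
Z = (30 − 27) / 3.317 = 0.905
P(T ≤ 30) = Φ(0.905) ≈ 0.817

0.817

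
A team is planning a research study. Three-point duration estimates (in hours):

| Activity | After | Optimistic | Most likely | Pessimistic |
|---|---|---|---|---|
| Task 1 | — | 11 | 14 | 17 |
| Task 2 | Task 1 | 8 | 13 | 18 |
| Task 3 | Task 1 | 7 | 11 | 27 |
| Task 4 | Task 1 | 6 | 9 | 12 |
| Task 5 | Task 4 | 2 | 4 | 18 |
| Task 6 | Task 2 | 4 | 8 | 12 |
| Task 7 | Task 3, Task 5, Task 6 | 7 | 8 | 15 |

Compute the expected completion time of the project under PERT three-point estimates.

te_Task 1 = (11 + 4·14 + 17)/6 = 84/6 = 14
te_Task 2 = (8 + 4·13 + 18)/6 = 78/6 = 13
te_Task 3 = (7 + 4·11 + 27)/6 = 78/6 = 13
te_Task 4 = (6 + 4·9 + 12)/6 = 54/6 = 9
te_Task 5 = (2 + 4·4 + 18)/6 = 36/6 = 6
te_Task 6 = (4 + 4·8 + 12)/6 = 48/6 = 8
te_Task 7 = (7 + 4·8 + 15)/6 = 54/6 = 9

Forward pass:
ES_Task 1 = 0; EF_Task 1 = 14
ES_Task 2 = 14; EF_Task 2 = 14+13 = 27
ES_Task 3 = 14; EF_Task 3 = 14+13 = 27
ES_Task 4 = 14; EF_Task 4 = 14+9 = 23
ES_Task 5 = 23; EF_Task 5 = 23+6 = 29
ES_Task 6 = 27; EF_Task 6 = 27+8 = 35
ES_Task 7 = max(EF_Task 3=27, EF_Task 5=29, EF_Task 6=35) = 35; EF_Task 7 = 35+9 = 44
Expected project duration μ = 44 hours. Critical path: Task 1 → Task 2 → Task 6 → Task 7.

44 hours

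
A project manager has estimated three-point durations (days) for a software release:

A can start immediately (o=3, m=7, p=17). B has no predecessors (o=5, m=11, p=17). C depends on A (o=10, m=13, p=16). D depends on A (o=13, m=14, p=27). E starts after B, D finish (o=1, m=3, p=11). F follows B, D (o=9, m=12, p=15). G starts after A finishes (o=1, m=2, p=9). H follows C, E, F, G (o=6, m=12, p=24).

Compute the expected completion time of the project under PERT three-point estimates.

49 days

te_A = (3 + 4·7 + 17)/6 = 48/6 = 8
te_B = (5 + 4·11 + 17)/6 = 66/6 = 11
te_C = (10 + 4·13 + 16)/6 = 78/6 = 13
te_D = (13 + 4·14 + 27)/6 = 96/6 = 16
te_E = (1 + 4·3 + 11)/6 = 24/6 = 4
te_F = (9 + 4·12 + 15)/6 = 72/6 = 12
te_G = (1 + 4·2 + 9)/6 = 18/6 = 3
te_H = (6 + 4·12 + 24)/6 = 78/6 = 13

Forward pass:
ES_A = 0; EF_A = 8
ES_B = 0; EF_B = 11
ES_C = 8; EF_C = 8+13 = 21
ES_D = 8; EF_D = 8+16 = 24
ES_E = max(EF_B=11, EF_D=24) = 24; EF_E = 24+4 = 28
ES_F = max(EF_B=11, EF_D=24) = 24; EF_F = 24+12 = 36
ES_G = 8; EF_G = 8+3 = 11
ES_H = max(EF_C=21, EF_E=28, EF_F=36, EF_G=11) = 36; EF_H = 36+13 = 49
Expected project duration μ = 49 days. Critical path: A → D → F → H.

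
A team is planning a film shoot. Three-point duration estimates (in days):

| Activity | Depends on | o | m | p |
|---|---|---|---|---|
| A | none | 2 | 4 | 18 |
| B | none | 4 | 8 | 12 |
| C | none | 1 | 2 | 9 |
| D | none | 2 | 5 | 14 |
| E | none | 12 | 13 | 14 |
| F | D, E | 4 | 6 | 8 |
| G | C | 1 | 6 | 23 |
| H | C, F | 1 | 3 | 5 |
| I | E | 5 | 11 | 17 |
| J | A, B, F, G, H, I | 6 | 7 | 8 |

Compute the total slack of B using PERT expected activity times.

16 days

te_A = (2 + 4·4 + 18)/6 = 36/6 = 6
te_B = (4 + 4·8 + 12)/6 = 48/6 = 8
te_C = (1 + 4·2 + 9)/6 = 18/6 = 3
te_D = (2 + 4·5 + 14)/6 = 36/6 = 6
te_E = (12 + 4·13 + 14)/6 = 78/6 = 13
te_F = (4 + 4·6 + 8)/6 = 36/6 = 6
te_G = (1 + 4·6 + 23)/6 = 48/6 = 8
te_H = (1 + 4·3 + 5)/6 = 18/6 = 3
te_I = (5 + 4·11 + 17)/6 = 66/6 = 11
te_J = (6 + 4·7 + 8)/6 = 42/6 = 7

Forward pass:
ES_A = 0; EF_A = 6
ES_B = 0; EF_B = 8
ES_C = 0; EF_C = 3
ES_D = 0; EF_D = 6
ES_E = 0; EF_E = 13
ES_F = max(EF_D=6, EF_E=13) = 13; EF_F = 13+6 = 19
ES_G = 3; EF_G = 3+8 = 11
ES_H = max(EF_C=3, EF_F=19) = 19; EF_H = 19+3 = 22
ES_I = 13; EF_I = 13+11 = 24
ES_J = max(EF_A=6, EF_B=8, EF_F=19, EF_G=11, EF_H=22, EF_I=24) = 24; EF_J = 24+7 = 31
Expected project duration μ = 31 days. Critical path: E → I → J.

Backward pass:
LF_J = 31; LS_J = 31−7 = 24
LF_I = LS_J = 24; LS_I = 24−11 = 13
LF_H = LS_J = 24; LS_H = 24−3 = 21
LF_G = LS_J = 24; LS_G = 24−8 = 16
LF_F = min(LS_H=21, LS_J=24) = 21; LS_F = 21−6 = 15
LF_E = min(LS_F=15, LS_I=13) = 13; LS_E = 13−13 = 0
LF_D = LS_F = 15; LS_D = 15−6 = 9
LF_C = min(LS_G=16, LS_H=21) = 16; LS_C = 16−3 = 13
LF_B = LS_J = 24; LS_B = 24−8 = 16
LF_A = LS_J = 24; LS_A = 24−6 = 18
Slack_B = LS_B − ES_B = 16 − 0 = 16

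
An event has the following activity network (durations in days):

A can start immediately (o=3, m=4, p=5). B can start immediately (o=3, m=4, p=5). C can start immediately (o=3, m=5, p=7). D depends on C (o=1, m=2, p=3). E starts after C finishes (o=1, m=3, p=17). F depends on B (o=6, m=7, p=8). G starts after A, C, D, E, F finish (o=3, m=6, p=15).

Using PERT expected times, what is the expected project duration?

te_A = (3 + 4·4 + 5)/6 = 24/6 = 4
te_B = (3 + 4·4 + 5)/6 = 24/6 = 4
te_C = (3 + 4·5 + 7)/6 = 30/6 = 5
te_D = (1 + 4·2 + 3)/6 = 12/6 = 2
te_E = (1 + 4·3 + 17)/6 = 30/6 = 5
te_F = (6 + 4·7 + 8)/6 = 42/6 = 7
te_G = (3 + 4·6 + 15)/6 = 42/6 = 7

Forward pass:
ES_A = 0; EF_A = 4
ES_B = 0; EF_B = 4
ES_C = 0; EF_C = 5
ES_D = 5; EF_D = 5+2 = 7
ES_E = 5; EF_E = 5+5 = 10
ES_F = 4; EF_F = 4+7 = 11
ES_G = max(EF_A=4, EF_C=5, EF_D=7, EF_E=10, EF_F=11) = 11; EF_G = 11+7 = 18
Expected project duration μ = 18 days. Critical path: B → F → G.

18 days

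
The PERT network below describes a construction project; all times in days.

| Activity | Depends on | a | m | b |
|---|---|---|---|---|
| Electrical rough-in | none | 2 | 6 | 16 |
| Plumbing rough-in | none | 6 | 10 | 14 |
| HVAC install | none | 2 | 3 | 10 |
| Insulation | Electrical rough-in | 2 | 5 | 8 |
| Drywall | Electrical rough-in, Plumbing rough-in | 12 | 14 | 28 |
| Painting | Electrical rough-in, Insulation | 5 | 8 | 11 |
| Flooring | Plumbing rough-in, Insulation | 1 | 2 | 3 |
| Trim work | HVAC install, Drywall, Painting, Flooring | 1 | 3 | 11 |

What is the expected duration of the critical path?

te_Electrical rough-in = (2 + 4·6 + 16)/6 = 42/6 = 7
te_Plumbing rough-in = (6 + 4·10 + 14)/6 = 60/6 = 10
te_HVAC install = (2 + 4·3 + 10)/6 = 24/6 = 4
te_Insulation = (2 + 4·5 + 8)/6 = 30/6 = 5
te_Drywall = (12 + 4·14 + 28)/6 = 96/6 = 16
te_Painting = (5 + 4·8 + 11)/6 = 48/6 = 8
te_Flooring = (1 + 4·2 + 3)/6 = 12/6 = 2
te_Trim work = (1 + 4·3 + 11)/6 = 24/6 = 4

Forward pass:
ES_Electrical rough-in = 0; EF_Electrical rough-in = 7
ES_Plumbing rough-in = 0; EF_Plumbing rough-in = 10
ES_HVAC install = 0; EF_HVAC install = 4
ES_Insulation = 7; EF_Insulation = 7+5 = 12
ES_Drywall = max(EF_Electrical rough-in=7, EF_Plumbing rough-in=10) = 10; EF_Drywall = 10+16 = 26
ES_Painting = max(EF_Electrical rough-in=7, EF_Insulation=12) = 12; EF_Painting = 12+8 = 20
ES_Flooring = max(EF_Plumbing rough-in=10, EF_Insulation=12) = 12; EF_Flooring = 12+2 = 14
ES_Trim work = max(EF_HVAC install=4, EF_Drywall=26, EF_Painting=20, EF_Flooring=14) = 26; EF_Trim work = 26+4 = 30
Expected project duration μ = 30 days. Critical path: Plumbing rough-in → Drywall → Trim work.

30 days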